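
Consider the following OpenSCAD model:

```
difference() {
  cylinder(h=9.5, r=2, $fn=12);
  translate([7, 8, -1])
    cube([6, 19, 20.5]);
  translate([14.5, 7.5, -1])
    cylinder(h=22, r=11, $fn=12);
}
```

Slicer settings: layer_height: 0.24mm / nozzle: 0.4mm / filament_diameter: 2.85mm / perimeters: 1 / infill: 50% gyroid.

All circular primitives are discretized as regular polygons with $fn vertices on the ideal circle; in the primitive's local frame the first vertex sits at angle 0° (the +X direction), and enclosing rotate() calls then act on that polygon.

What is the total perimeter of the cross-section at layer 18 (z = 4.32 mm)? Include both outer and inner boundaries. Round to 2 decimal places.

12.42 mm

At z = 4.32 mm: the cylinder: section is a regular 12-gon, circumradius r=2 (perimeter = 2·12·2.000·sin(180°/12) = 12.42 mm); the 6×19 cube at (7, 8) contributes its full rectangle (perimeter 50.00 mm); the cylinder at (14.5, 7.5): section is a regular 12-gon, circumradius r=11 (perimeter = 2·12·11.000·sin(180°/12) = 68.33 mm); Taking the first minus the rest: starting from the r=2 cylinder, the 6×19 cube at (7, 8) misses the remaining region (no effect); the r=11 cylinder at (14.5, 7.5) misses the remaining region (no effect) — boundary = 12.42 mm. Overall, the cross-section is a single solid region. Total boundary length (outer) = 12.42 mm.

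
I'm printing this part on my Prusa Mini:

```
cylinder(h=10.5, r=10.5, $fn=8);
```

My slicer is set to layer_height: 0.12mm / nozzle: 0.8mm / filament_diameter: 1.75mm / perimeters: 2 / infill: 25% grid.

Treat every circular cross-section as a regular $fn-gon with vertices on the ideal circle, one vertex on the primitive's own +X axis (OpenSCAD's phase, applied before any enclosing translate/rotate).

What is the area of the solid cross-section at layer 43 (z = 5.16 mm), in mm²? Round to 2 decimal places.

311.83 mm²

At z = 5.16 mm: the cylinder: section is a regular 8-gon, circumradius r=10.5 (area = (8/2)·10.500²·sin(360°/8) = 311.83 mm²). Overall, the cross-section is a single solid region. Net area = 311.83 mm².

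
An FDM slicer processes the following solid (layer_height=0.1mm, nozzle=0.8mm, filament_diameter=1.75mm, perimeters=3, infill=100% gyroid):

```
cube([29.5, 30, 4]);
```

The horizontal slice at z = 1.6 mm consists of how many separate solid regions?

1

At z = 1.6 mm: the 29.5×30 cube contributes its full rectangle. The result has 1 disconnected region.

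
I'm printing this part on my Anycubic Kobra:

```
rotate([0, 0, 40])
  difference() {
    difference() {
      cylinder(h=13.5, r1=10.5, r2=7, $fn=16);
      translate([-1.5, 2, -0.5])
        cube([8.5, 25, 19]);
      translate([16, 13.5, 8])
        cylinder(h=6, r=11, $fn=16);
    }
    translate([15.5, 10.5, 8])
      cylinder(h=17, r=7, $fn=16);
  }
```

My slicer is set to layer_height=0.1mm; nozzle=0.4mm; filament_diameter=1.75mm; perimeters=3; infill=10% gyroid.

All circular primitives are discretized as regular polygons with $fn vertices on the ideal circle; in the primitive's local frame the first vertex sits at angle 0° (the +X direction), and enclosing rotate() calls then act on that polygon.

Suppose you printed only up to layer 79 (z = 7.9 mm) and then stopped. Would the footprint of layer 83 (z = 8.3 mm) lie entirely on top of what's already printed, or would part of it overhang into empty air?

Compare the two slices. At z = 7.9: the cone (r1=10.5→r2=7) has section circumradius 8.452 here — a regular 16-gon (area = (16/2)·8.452²·sin(360°/16) = 218.69 mm²); the cube at (-1.5, 2) (footprint 8.5×25) is included at this height (area 212.50 mm²); the cylinder at (16, 13.5) is absent (z outside [8, 14]); After the difference (first − rest): starting from the cone (218.69 mm²), the 8.5×25 cube at (-1.5, 2) partially overlaps it — only the 45.98 mm² overlap (of its 212.50 mm²) is removed, clipping the outline — area = 172.71 mm²; the cylinder at (15.5, 10.5) is not intersected at this z (z outside [8, 25]); Subtracting the remaining from the first: none of the subtracted shapes is present at this height, so that combined region is unchanged — area = 172.71 mm²; (rotated 40° about Z; rotation is an isometry so areas/perimeters/island counts are preserved). At z = 8.3: the cone: at t=0.615 of its height the radius interpolates to r₁+(r₂−r₁)t = 8.348, giving a regular 16-gon of that circumradius (area = (16/2)·8.348²·sin(360°/16) = 213.36 mm²); the cube at (-1.5, 2) (footprint 8.5×25) is included at this height (area 212.50 mm²); the r=11 cylinder at (16, 13.5) contributes a regular 16-gon of circumradius 11 (area = (16/2)·11.000²·sin(360°/16) = 370.44 mm²); Subtracting the remaining from the first: starting from the cone (213.36 mm²), the 8.5×25 cube at (-1.5, 2) partially overlaps it — only the 44.97 mm² overlap (of its 212.50 mm²) is removed, clipping the outline; the r=11 cylinder at (16, 13.5) misses the remaining region (no effect) — area = 168.39 mm²; the cylinder at (15.5, 10.5): section is a regular 16-gon, circumradius r=7 (area = (16/2)·7.000²·sin(360°/16) = 150.01 mm²); Subtracting the remaining from the first: starting from the result so far (168.39 mm²), the r=7 cylinder at (15.5, 10.5) misses the remaining region (no effect) — area = 168.39 mm²; (rotated 40° about Z; rotation is an isometry so areas/perimeters/island counts are preserved). Checking containment: the cross-section at z = 8.3 is a subset of the cross-section at z = 7.9.

entirely on top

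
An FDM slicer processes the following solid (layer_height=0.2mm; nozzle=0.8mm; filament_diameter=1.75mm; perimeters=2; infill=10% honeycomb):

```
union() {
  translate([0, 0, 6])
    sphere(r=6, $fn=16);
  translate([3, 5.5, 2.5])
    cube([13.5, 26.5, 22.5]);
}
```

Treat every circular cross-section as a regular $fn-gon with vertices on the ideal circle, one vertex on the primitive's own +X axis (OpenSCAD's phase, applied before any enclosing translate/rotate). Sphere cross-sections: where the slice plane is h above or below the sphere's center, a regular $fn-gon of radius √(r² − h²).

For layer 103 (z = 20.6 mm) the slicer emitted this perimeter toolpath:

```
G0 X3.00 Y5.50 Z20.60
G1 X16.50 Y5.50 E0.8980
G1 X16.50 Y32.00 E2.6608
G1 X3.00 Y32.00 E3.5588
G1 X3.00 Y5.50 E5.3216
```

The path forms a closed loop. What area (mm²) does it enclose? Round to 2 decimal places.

357.75 mm²

Apply the shoelace formula to the sequence of (X, Y) vertices; enclosed area = 357.75 mm².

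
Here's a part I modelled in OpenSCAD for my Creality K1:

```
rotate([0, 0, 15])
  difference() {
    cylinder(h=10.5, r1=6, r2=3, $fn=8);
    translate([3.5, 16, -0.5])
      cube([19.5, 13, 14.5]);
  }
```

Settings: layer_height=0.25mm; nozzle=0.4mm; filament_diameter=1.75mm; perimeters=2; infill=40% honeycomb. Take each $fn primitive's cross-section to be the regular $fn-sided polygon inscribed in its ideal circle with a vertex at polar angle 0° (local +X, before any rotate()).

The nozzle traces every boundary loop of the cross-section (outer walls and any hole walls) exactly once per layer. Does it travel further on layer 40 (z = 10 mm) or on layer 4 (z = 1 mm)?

Layer 40 (z = 10): the cone (r1=6→r2=3) has section circumradius 3.143 here — a regular 8-gon (perimeter = 2·8·3.143·sin(180°/8) = 19.24 mm); the 19.5×13 cube at (3.5, 16) contributes its full rectangle (perimeter 65.00 mm); Subtracting the remaining from the first: starting from the cone, the 19.5×13 cube at (3.5, 16) misses the remaining region (no effect) — boundary = 19.24 mm; (whole slice rotated 15° about Z — lengths, areas and connectivity unchanged). So its perimeter = 19.24 mm. Layer 4 (z = 1): the cone contributes a regular 8-gon of circumradius 5.714 (interpolated between r1=6 and r2=3 at t=0.095) (perimeter = 2·8·5.714·sin(180°/8) = 34.99 mm); the 19.5×13 cube at (3.5, 16) contributes its full rectangle (perimeter 65.00 mm); After the difference (first − rest): starting from the cone, the 19.5×13 cube at (3.5, 16) misses the remaining region (no effect) — boundary = 34.99 mm; (rotated 15° about Z; rotation is an isometry so areas/perimeters/island counts are preserved). So its perimeter = 34.99 mm. Layer 4 is larger (34.99 vs 19.24 mm).

layer 4 (z = 1 mm)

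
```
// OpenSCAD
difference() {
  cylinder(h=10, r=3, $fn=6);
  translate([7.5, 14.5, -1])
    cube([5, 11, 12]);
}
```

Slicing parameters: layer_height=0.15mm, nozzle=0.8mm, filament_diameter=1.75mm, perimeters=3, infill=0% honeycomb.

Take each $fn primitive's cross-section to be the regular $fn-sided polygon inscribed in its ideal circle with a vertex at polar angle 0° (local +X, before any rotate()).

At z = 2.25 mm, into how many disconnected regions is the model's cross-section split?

At z = 2.25 mm: the r=3 cylinder contributes a regular 6-gon of circumradius 3; the cube at (7.5, 14.5) (footprint 5×11) is included at this height; Taking the first minus the rest: starting from the r=3 cylinder, the 5×11 cube at (7.5, 14.5) misses the remaining region (no effect) — 1 connected region. The result has 1 disconnected region.

1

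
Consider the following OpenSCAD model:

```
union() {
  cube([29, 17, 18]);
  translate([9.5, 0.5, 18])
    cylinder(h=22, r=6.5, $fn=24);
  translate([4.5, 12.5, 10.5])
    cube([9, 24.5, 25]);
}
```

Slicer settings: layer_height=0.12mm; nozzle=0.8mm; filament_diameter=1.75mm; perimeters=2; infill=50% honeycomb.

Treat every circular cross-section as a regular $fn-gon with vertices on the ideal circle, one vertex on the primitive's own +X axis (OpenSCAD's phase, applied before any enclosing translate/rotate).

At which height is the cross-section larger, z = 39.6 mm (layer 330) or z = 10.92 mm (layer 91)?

Layer 330 (z = 39.6): the cube is absent (z outside [0, 18]); the r=6.5 cylinder at (9.5, 0.5) gives a regular 24-gon of circumradius 6.5 (constant along its height) (area = (24/2)·6.500²·sin(360°/24) = 131.22 mm²); the cube at (4.5, 12.5) does not reach this height (z outside [10.5, 35.5]); Merging all regions: only the r=6.5 cylinder at (9.5, 0.5) is present, so the union is just that shape — area = 131.22 mm². So its area = 131.22 mm². Layer 91 (z = 10.92): the cube (footprint 29×17) is included at this height (area 493.00 mm²); the cylinder at (9.5, 0.5) does not reach this height (z outside [18, 40]); the cube at (4.5, 12.5) (footprint 9×24.5) is included at this height (area 220.50 mm²); Taking the union: the regions partially overlap — summed areas 713.50 mm² minus the doubly-counted overlap 40.50 mm² gives 673.00 mm² — area = 673.00 mm². So its area = 673.00 mm². Layer 91 is larger (673.00 vs 131.22 mm²).

layer 91 (z = 10.92 mm)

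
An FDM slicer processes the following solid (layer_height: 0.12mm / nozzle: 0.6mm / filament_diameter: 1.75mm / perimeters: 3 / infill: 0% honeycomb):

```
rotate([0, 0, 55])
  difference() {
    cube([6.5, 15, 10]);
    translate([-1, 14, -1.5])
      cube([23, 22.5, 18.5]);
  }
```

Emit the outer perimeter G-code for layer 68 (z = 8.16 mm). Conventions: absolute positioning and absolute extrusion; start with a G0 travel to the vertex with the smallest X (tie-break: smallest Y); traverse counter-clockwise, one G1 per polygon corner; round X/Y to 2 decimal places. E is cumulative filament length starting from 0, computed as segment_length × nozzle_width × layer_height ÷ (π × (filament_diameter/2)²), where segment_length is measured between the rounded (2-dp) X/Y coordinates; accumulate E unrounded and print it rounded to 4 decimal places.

At z = 8.16 mm: the cube (footprint 6.5×15) is included at this height; the 23×22.5 cube at (-1, 14) contributes its full rectangle; Taking the first minus the rest: starting from the 6.5×15 cube, the 23×22.5 cube at (-1, 14) partially overlaps it — only the 6.50 mm² overlap (of its 517.50 mm²) is removed, clipping the outline — 1 connected region; (rotated 55° about Z; rotation is an isometry so areas/perimeters/island counts are preserved). The outline is a single polygon with 4 vertices. Extrusion per mm of travel: 0.6 × 0.12 / (π × 0.875²) = 0.029934. Accumulating E over each segment gives final E = 1.2272.

G0 X-11.47 Y8.03 Z8.16
G1 X0.00 Y0.00 E0.4191
G1 X3.73 Y5.32 E0.6136
G1 X-7.74 Y13.35 E1.0327
G1 X-11.47 Y8.03 E1.2272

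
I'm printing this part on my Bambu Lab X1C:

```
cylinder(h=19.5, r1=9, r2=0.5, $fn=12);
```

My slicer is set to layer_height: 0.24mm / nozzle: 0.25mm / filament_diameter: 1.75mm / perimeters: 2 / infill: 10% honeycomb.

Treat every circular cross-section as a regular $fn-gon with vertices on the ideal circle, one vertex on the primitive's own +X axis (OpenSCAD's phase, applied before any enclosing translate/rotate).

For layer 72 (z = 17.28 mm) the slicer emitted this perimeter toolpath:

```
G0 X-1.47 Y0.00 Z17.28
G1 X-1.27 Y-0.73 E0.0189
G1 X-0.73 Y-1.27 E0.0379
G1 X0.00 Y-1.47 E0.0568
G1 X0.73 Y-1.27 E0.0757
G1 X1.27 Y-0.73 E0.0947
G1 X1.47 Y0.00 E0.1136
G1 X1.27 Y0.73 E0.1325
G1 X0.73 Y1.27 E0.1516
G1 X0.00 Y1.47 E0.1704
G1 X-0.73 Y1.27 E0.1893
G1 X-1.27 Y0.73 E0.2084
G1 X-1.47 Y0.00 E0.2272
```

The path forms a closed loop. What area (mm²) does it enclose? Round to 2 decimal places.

6.45 mm²

Apply the shoelace formula to the sequence of (X, Y) vertices; enclosed area = 6.45 mm².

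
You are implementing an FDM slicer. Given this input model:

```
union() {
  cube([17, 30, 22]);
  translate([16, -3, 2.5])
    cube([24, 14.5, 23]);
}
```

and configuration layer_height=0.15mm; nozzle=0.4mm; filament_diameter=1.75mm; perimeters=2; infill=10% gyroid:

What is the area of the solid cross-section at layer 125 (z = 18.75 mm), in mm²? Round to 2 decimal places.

At z = 18.75 mm: the 17×30 cube contributes its full rectangle (area 510.00 mm²); the cube at (16, -3) (footprint 24×14.5) is included at this height (area 348.00 mm²); Merging all regions: the regions partially overlap — summed areas 858.00 mm² minus the doubly-counted overlap 11.50 mm² gives 846.50 mm² — area = 846.50 mm². Overall, the cross-section is a single solid region. Net area = 846.50 mm².

846.50 mm²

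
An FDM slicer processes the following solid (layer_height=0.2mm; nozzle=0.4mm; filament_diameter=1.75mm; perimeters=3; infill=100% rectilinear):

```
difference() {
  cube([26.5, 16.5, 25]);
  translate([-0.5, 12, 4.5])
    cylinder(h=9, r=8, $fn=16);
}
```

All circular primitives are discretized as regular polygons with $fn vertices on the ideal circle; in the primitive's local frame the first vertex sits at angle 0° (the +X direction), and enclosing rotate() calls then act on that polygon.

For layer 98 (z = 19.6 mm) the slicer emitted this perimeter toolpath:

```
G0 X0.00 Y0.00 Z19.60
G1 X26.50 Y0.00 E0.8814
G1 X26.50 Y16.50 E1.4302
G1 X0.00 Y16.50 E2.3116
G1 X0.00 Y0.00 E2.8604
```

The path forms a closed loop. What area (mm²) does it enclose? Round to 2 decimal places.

437.25 mm²

Apply the shoelace formula to the sequence of (X, Y) vertices; enclosed area = 437.25 mm².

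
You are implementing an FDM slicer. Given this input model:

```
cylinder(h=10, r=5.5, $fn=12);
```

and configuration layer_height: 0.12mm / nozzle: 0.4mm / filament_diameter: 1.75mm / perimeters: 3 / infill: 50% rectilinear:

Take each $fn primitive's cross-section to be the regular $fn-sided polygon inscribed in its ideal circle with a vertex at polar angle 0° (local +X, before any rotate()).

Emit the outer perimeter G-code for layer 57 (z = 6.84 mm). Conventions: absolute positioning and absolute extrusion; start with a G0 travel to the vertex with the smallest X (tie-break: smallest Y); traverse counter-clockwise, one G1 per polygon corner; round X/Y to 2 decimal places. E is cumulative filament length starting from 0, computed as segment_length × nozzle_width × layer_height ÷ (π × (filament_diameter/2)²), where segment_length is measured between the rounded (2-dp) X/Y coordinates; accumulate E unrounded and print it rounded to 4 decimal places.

G0 X-5.50 Y0.00 Z6.84
G1 X-4.76 Y-2.75 E0.0568
G1 X-2.75 Y-4.76 E0.1136
G1 X0.00 Y-5.50 E0.1704
G1 X2.75 Y-4.76 E0.2272
G1 X4.76 Y-2.75 E0.2839
G1 X5.50 Y0.00 E0.3408
G1 X4.76 Y2.75 E0.3976
G1 X2.75 Y4.76 E0.4543
G1 X0.00 Y5.50 E0.5112
G1 X-2.75 Y4.76 E0.5680
G1 X-4.76 Y2.75 E0.6247
G1 X-5.50 Y0.00 E0.6816

At z = 6.84 mm: the cylinder: section is a regular 12-gon, circumradius r=5.5. The outline is a single polygon with 12 vertices. Extrusion per mm of travel: 0.4 × 0.12 / (π × 0.875²) = 0.019956. Accumulating E over each segment gives final E = 0.6816.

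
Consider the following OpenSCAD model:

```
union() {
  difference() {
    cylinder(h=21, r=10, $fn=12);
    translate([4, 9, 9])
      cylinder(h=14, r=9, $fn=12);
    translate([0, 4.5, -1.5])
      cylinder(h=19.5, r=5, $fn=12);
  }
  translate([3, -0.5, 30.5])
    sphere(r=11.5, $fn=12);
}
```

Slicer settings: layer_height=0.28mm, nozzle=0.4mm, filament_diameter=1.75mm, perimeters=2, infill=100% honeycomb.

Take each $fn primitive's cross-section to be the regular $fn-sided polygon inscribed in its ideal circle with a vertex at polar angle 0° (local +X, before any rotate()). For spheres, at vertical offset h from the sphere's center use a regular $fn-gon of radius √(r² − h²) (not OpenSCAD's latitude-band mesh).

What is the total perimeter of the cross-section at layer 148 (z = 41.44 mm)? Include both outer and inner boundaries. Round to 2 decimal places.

22.02 mm

At z = 41.44 mm: the cylinder is absent (z outside [0, 21]); the cylinder at (4, 9) does not reach this height (z outside [9, 23]); the cylinder at (0, 4.5) is absent (z outside [-1.5, 18]); After the difference (first − rest): the first operand is absent here, so nothing remains; the r=11.5 sphere at (3, -0.5) contributes a regular 12-gon of circumradius √(11.5²−10.94²) = 3.545 (perimeter = 2·12·3.545·sin(180°/12) = 22.02 mm); Taking the union: only the r=11.5 sphere at (3, -0.5) is present, so the union is just that shape — boundary = 22.02 mm. Overall, the cross-section is a single solid region. Total boundary length (outer) = 22.02 mm.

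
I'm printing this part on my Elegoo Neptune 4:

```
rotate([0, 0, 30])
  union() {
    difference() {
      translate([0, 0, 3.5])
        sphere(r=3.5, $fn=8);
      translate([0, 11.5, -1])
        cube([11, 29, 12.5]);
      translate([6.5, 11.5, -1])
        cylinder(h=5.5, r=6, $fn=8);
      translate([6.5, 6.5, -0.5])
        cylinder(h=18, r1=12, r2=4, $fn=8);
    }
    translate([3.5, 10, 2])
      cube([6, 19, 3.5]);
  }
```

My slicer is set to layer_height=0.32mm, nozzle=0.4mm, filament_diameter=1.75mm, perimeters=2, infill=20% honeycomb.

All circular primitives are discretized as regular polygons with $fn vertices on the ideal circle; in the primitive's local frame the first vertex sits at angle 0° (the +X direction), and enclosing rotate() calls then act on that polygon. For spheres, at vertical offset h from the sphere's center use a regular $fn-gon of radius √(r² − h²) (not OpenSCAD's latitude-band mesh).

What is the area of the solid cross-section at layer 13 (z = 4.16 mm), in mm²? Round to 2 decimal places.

130.37 mm²

At z = 4.16 mm: the r=3.5 sphere contributes a regular 8-gon of circumradius √(3.5²−0.66²) = 3.437 (area = (8/2)·3.437²·sin(360°/8) = 33.42 mm²); the cube at (0, 11.5) (footprint 11×29) is included at this height (area 319.00 mm²); the cylinder at (6.5, 11.5): section is a regular 8-gon, circumradius r=6 (area = (8/2)·6.000²·sin(360°/8) = 101.82 mm²); the cone at (6.5, 6.5) contributes a regular 8-gon of circumradius 9.929 (interpolated between r1=12 and r2=4 at t=0.259) (area = (8/2)·9.929²·sin(360°/8) = 278.83 mm²); Subtracting the remaining from the first: starting from the r=3.5 sphere (33.42 mm²), the 11×29 cube at (0, 11.5) misses the remaining region (no effect); the r=6 cylinder at (6.5, 11.5) misses the remaining region (no effect); the cone at (6.5, 6.5) partially overlaps it — only the 17.04 mm² overlap (of its 278.83 mm²) is removed, clipping the outline — area = 16.37 mm²; the cube at (3.5, 10) (footprint 6×19) is included at this height (area 114.00 mm²); Taking the union: the 2 present regions are separate (no shared area or edge), so areas and boundary lengths simply add and each stays a separate island — area = 130.37 mm²; (rotated 30° about Z; rotation is an isometry so areas/perimeters/island counts are preserved). Overall, the cross-section has 2 separate islands. Net area = 130.37 mm².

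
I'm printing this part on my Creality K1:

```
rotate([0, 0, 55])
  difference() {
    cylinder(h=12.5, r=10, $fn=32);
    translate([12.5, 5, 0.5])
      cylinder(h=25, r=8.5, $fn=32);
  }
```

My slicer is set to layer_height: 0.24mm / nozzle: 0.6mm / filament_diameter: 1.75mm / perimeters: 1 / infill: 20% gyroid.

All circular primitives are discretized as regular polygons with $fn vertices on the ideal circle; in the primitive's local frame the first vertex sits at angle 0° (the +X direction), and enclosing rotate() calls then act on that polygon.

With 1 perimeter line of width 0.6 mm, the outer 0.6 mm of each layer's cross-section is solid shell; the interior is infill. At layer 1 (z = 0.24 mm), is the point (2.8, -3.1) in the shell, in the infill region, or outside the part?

At z = 0.24 mm: the r=10 cylinder gives a regular 32-gon of circumradius 10 (constant along its height); the cylinder at (12.5, 5) does not reach this height (z outside [0.5, 25.5]); After the difference (first − rest): none of the subtracted shapes is present at this height, so the r=10 cylinder is unchanged — 1 connected region; (rotated 55° about Z; rotation is an isometry so areas/perimeters/island counts are preserved). Overall, the cross-section is a single solid region. Undo the 55° rotation: the query point maps to (-0.933, -4.072) in the un-rotated model frame. The nearest boundary edge runs (-3.83, -9.24)→(-1.95, -9.81); distance from the point to it = 5.78 mm. The point is inside the cross-section and 5.78 mm from the nearest boundary — more than the 0.6 mm shell width (1 × 0.6), so it's in the infill interior.

infill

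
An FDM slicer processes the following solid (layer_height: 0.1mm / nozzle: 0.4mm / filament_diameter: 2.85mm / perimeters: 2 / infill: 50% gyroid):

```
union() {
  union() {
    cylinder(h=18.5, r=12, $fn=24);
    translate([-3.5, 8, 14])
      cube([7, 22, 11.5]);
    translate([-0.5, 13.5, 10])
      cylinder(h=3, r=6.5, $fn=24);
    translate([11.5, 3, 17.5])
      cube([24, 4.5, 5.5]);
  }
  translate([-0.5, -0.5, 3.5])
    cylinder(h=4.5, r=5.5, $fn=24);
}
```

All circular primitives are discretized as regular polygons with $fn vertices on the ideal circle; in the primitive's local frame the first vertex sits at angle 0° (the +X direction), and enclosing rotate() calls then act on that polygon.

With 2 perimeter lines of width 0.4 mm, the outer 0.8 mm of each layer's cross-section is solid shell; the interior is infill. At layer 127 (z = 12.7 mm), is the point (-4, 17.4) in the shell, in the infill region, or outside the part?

At z = 12.7 mm: the cylinder: section is a regular 24-gon, circumradius r=12; the cube at (-3.5, 8) does not reach this height (z outside [14, 25.5]); the r=6.5 cylinder at (-0.5, 13.5) gives a regular 24-gon of circumradius 6.5 (constant along its height); the cube at (11.5, 3) is absent (z outside [17.5, 23]); Combining (union): the regions partially overlap (shared area 39.12 mm²), so overlapping operands fuse into one piece — 1 connected region; the cylinder at (-0.5, -0.5) does not reach this height (z outside [3.5, 8]); Combining (union): only the result so far is present, so the union is just that shape — 1 connected region. Overall, the cross-section is a single solid region. The nearest boundary edge runs (-5.10, 18.10)→(-3.75, 19.13); distance from the point to it = 1.22 mm. The point is inside the cross-section and 1.22 mm from the nearest boundary — more than the 0.8 mm shell width (2 × 0.4), so it's in the infill interior.

infill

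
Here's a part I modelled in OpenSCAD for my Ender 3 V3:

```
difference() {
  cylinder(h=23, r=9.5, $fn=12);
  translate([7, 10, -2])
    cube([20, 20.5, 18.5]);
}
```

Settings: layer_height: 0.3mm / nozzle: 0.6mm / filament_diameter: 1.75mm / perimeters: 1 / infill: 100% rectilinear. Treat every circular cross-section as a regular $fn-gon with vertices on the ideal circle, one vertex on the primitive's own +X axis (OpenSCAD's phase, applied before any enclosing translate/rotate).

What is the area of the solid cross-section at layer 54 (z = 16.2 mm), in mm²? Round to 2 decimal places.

270.75 mm²

At z = 16.2 mm: the r=9.5 cylinder contributes a regular 12-gon of circumradius 9.5 (area = (12/2)·9.500²·sin(360°/12) = 270.75 mm²); the cube at (7, 10) (footprint 20×20.5) is included at this height (area 410.00 mm²); Subtracting the remaining from the first: starting from the r=9.5 cylinder (270.75 mm²), the 20×20.5 cube at (7, 10) misses the remaining region (no effect) — area = 270.75 mm². Overall, the cross-section is a single solid region. Net area = 270.75 mm².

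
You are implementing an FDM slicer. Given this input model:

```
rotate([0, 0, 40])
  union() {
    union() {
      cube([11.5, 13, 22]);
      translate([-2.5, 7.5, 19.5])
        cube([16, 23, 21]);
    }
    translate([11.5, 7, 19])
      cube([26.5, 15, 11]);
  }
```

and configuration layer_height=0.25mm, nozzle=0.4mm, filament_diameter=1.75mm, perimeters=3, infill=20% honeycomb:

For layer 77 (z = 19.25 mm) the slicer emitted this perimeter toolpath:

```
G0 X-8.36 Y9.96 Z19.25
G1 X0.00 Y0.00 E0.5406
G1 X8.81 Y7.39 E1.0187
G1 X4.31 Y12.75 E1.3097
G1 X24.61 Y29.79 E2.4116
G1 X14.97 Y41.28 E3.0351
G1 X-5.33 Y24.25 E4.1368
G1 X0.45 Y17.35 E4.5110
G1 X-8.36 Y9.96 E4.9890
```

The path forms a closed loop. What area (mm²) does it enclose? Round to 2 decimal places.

Apply the shoelace formula to the sequence of (X, Y) vertices; enclosed area = 547.11 mm².

547.11 mm²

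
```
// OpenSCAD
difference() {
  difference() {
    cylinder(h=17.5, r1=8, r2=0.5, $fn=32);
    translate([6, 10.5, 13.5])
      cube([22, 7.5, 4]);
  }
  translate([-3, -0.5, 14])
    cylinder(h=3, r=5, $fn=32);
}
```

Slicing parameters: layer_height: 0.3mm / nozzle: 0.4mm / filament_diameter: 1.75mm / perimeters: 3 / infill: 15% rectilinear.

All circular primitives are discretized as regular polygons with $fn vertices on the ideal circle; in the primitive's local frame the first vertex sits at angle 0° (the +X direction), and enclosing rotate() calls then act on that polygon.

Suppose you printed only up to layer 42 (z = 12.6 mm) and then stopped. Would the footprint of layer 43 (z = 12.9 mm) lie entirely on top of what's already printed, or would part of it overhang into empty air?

entirely on top

Compare the two slices. At z = 12.6: the cone contributes a regular 32-gon of circumradius 2.600 (interpolated between r1=8 and r2=0.5 at t=0.720) (area = (32/2)·2.600²·sin(360°/32) = 21.10 mm²); the cube at (6, 10.5) is absent (z outside [13.5, 17.5]); Subtracting the remaining from the first: none of the subtracted shapes is present at this height, so the cone is unchanged — area = 21.10 mm²; the cylinder at (-3, -0.5) is absent (z outside [14, 17]); After the difference (first − rest): none of the subtracted shapes is present at this height, so the result so far is unchanged — area = 21.10 mm². At z = 12.9: the cone (r1=8→r2=0.5) has section circumradius 2.471 here — a regular 32-gon (area = (32/2)·2.471²·sin(360°/32) = 19.07 mm²); the cube at (6, 10.5) does not reach this height (z outside [13.5, 17.5]); Taking the first minus the rest: none of the subtracted shapes is present at this height, so the cone is unchanged — area = 19.07 mm²; the cylinder at (-3, -0.5) does not reach this height (z outside [14, 17]); After the difference (first − rest): none of the subtracted shapes is present at this height, so the result so far is unchanged — area = 19.07 mm². Checking containment: the cross-section at z = 12.9 is a subset of the cross-section at z = 12.6.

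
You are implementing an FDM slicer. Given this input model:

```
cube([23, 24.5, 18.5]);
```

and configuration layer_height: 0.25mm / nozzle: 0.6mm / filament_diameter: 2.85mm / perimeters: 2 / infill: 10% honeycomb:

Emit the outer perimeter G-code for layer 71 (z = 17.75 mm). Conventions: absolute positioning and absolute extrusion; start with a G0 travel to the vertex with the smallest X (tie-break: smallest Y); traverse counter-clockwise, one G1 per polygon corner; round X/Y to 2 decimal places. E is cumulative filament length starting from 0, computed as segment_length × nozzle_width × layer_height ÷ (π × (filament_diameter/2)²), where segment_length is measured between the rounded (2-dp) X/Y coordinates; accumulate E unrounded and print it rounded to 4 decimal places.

G0 X0.00 Y0.00 Z17.75
G1 X23.00 Y0.00 E0.5408
G1 X23.00 Y24.50 E1.1169
G1 X0.00 Y24.50 E1.6577
G1 X0.00 Y0.00 E2.2338

At z = 17.75 mm: the 23×24.5 cube contributes its full rectangle. The outline is a single polygon with 4 vertices. Extrusion per mm of travel: 0.6 × 0.25 / (π × 1.425²) = 0.023513. Accumulating E over each segment gives final E = 2.2338.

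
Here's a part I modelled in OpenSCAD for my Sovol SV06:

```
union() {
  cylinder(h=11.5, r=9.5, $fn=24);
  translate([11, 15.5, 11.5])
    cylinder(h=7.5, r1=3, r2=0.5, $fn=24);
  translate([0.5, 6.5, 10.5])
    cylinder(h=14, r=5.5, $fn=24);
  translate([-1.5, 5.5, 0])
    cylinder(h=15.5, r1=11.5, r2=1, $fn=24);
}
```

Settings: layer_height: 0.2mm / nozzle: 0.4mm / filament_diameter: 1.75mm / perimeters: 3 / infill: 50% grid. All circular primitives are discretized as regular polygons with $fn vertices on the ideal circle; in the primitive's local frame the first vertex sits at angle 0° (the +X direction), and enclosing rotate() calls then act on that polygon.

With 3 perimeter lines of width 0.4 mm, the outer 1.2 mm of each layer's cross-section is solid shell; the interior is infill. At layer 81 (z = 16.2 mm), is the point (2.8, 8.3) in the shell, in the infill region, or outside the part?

infill

At z = 16.2 mm: the cylinder is not intersected at this z (z outside [0, 11.5]); the cone at (11, 15.5) (r1=3→r2=0.5) has section circumradius 1.433 here — a regular 24-gon; the r=5.5 cylinder at (0.5, 6.5) contributes a regular 24-gon of circumradius 5.5; the cone at (-1.5, 5.5) does not reach this height (z outside [0, 15.5]); Taking the union: the 2 present regions are separate (no shared area or edge), so areas and boundary lengths simply add and each stays a separate island — 2 connected regions. Overall, the cross-section has 2 separate islands. The nearest boundary edge runs (4.39, 10.39)→(5.26, 9.25); distance from the point to it = 2.53 mm. (Shell/infill is judged within the island containing the point — the largest one.) The point is inside the cross-section and 2.53 mm from the nearest boundary — more than the 1.2 mm shell width (3 × 0.4), so it's in the infill interior.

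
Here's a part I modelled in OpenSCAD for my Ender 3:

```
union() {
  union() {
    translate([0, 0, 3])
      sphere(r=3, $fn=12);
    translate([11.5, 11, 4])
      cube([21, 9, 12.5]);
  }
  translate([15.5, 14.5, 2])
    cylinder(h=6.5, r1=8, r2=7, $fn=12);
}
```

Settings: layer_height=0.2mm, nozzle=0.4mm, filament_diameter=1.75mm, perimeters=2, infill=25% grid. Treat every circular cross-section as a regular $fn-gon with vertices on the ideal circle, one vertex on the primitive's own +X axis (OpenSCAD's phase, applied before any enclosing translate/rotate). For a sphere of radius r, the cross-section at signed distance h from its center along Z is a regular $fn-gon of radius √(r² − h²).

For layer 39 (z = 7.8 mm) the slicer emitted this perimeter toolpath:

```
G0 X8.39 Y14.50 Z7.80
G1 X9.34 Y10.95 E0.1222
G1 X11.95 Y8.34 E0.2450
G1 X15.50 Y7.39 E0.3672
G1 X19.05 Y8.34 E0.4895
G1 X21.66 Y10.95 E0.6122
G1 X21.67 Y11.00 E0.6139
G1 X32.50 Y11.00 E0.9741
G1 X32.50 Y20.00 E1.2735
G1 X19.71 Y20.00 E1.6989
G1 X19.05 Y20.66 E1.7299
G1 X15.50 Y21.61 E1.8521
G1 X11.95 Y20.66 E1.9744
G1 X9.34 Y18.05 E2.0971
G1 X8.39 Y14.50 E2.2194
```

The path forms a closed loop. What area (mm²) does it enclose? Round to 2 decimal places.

Apply the shoelace formula to the sequence of (X, Y) vertices; enclosed area = 247.74 mm².

247.74 mm²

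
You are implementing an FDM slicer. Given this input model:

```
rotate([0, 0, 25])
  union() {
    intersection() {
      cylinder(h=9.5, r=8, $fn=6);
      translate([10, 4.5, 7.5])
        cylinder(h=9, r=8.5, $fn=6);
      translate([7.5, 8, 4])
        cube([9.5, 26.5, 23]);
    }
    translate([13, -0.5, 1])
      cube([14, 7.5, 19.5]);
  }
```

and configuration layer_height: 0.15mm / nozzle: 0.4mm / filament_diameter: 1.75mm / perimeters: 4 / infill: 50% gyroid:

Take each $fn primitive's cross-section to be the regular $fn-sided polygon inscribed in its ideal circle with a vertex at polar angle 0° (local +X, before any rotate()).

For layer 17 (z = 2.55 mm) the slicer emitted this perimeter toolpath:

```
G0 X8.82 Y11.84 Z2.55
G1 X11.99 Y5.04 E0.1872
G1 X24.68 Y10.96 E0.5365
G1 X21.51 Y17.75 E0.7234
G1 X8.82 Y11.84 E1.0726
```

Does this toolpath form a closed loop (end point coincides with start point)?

yes

Start point (G0): (8.82, 11.84). End point (last G1): the path returns to the start — closed.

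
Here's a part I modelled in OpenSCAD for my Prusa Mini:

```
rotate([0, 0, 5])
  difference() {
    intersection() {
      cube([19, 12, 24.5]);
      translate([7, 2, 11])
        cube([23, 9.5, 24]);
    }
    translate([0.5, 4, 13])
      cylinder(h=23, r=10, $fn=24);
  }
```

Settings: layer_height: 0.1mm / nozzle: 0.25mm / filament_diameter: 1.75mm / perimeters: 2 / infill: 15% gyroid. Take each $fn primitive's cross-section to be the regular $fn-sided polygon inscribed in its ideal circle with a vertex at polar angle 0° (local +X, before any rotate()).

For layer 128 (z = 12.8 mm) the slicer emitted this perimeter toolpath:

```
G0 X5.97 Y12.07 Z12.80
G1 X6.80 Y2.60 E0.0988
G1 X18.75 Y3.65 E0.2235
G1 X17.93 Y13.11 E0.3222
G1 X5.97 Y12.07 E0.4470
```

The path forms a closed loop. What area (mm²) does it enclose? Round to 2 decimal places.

114.02 mm²

Apply the shoelace formula to the sequence of (X, Y) vertices; enclosed area = 114.02 mm².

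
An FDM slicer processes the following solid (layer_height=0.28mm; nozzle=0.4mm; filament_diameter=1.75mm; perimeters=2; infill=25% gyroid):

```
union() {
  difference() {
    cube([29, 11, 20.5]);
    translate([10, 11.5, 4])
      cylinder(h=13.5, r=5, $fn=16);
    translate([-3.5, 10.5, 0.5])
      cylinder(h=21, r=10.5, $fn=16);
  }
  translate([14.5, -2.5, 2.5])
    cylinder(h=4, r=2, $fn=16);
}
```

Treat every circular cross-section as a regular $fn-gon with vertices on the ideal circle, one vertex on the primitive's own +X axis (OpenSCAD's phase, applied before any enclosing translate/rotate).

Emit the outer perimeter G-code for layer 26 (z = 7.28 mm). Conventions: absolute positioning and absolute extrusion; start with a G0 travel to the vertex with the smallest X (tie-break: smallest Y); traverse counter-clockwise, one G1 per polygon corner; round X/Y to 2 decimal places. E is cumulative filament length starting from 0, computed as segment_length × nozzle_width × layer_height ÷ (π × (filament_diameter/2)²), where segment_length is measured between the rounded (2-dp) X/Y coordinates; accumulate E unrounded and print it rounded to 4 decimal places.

G0 X0.00 Y0.00 Z7.28
G1 X29.00 Y0.00 E1.3504
G1 X29.00 Y11.00 E1.8626
G1 X14.90 Y11.00 E2.5191
G1 X14.62 Y9.59 E2.5861
G1 X13.54 Y7.96 E2.6771
G1 X11.91 Y6.88 E2.7682
G1 X10.00 Y6.50 E2.8588
G1 X8.09 Y6.88 E2.9495
G1 X6.49 Y7.95 E3.0391
G1 X6.20 Y6.48 E3.1089
G1 X3.92 Y3.08 E3.2995
G1 X0.52 Y0.80 E3.4902
G1 X0.00 Y0.70 E3.5148
G1 X0.00 Y0.00 E3.5474

At z = 7.28 mm: the 29×11 cube contributes its full rectangle; the cylinder at (10, 11.5): section is a regular 16-gon, circumradius r=5; the cylinder at (-3.5, 10.5): section is a regular 16-gon, circumradius r=10.5; Subtracting the remaining from the first: starting from the 29×11 cube, the r=5 cylinder at (10, 11.5) partially overlaps it — only the 33.32 mm² overlap (of its 76.54 mm²) is removed, clipping the outline; the r=10.5 cylinder at (-3.5, 10.5) partially overlaps it — only the 48.75 mm² overlap (of its 337.53 mm²) is removed, clipping the outline — 1 connected region; the cylinder at (14.5, -2.5) is absent (z outside [2.5, 6.5]); Taking the union: only that combined region is present, so the union is just that shape — 1 connected region. The outline is a single polygon with 14 vertices. Extrusion per mm of travel: 0.4 × 0.28 / (π × 0.875²) = 0.046564. Accumulating E over each segment gives final E = 3.5474.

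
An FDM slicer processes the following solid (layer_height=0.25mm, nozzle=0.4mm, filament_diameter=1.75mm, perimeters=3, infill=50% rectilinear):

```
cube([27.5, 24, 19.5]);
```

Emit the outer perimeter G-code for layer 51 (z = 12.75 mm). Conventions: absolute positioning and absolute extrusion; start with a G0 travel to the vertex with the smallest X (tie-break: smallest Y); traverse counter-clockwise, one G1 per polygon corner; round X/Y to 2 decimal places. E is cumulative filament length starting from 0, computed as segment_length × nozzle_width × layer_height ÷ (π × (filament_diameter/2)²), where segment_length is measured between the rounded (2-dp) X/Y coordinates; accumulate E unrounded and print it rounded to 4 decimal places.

At z = 12.75 mm: the cube is present — its section is the full 27.5×24 rectangle. The outline is a single polygon with 4 vertices. Extrusion per mm of travel: 0.4 × 0.25 / (π × 0.875²) = 0.041575. Accumulating E over each segment gives final E = 4.2822.

G0 X0.00 Y0.00 Z12.75
G1 X27.50 Y0.00 E1.1433
G1 X27.50 Y24.00 E2.1411
G1 X0.00 Y24.00 E3.2844
G1 X0.00 Y0.00 E4.2822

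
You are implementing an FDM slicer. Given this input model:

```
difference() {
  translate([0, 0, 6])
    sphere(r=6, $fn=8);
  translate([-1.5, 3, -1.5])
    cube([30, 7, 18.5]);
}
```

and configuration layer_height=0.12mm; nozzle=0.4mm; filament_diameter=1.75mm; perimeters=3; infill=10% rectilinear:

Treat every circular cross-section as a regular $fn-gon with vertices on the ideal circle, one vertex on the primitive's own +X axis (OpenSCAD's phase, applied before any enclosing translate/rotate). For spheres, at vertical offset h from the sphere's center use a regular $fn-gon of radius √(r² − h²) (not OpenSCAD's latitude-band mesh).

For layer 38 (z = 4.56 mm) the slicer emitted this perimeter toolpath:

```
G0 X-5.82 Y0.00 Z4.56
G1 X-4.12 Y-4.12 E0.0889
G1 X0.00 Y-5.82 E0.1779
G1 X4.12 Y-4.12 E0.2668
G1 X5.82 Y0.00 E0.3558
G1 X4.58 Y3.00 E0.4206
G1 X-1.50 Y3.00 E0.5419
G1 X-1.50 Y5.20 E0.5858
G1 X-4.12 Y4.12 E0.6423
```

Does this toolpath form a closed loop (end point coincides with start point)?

no

Start point (G0): (-5.82, 0.00). End point (last G1): the path does not return to the start — open.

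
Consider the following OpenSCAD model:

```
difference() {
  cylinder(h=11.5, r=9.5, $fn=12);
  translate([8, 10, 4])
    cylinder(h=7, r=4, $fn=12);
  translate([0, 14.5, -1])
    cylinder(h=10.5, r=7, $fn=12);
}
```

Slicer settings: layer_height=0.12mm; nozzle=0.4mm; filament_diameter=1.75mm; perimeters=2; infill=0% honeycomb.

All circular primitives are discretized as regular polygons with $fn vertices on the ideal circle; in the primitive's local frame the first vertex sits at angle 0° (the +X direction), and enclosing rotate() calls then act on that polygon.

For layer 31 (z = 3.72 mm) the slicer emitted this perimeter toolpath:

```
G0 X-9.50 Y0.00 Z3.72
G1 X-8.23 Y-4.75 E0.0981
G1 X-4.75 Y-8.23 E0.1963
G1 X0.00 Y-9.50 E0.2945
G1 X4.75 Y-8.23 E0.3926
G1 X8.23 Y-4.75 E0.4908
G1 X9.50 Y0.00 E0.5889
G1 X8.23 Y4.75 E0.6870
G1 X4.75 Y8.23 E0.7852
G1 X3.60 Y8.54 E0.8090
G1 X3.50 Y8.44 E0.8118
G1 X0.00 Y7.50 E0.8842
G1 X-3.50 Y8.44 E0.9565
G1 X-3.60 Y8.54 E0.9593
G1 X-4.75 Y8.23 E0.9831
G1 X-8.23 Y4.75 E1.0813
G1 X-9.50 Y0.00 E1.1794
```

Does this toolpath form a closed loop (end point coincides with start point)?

yes

Start point (G0): (-9.50, 0.00). End point (last G1): the path returns to the start — closed.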